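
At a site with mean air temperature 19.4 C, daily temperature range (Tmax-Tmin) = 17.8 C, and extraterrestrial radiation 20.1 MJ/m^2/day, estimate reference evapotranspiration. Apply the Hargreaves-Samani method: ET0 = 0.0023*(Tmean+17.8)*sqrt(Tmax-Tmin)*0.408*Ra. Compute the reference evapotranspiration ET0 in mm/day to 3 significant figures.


ET0 = 0.0023*(19.4+17.8)*sqrt(17.8)*0.408*20.1 = 2.96 mm/day
Therefore the reference evapotranspiration ET0 = 2.96 mm/day.


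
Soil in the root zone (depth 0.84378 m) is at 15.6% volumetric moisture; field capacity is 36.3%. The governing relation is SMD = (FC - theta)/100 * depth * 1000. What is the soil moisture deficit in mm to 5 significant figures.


SMD = (36.3 - 15.6)/100 * 0.84378 * 1000 = 174.66 mm
Therefore the soil moisture deficit = 174.66 mm.


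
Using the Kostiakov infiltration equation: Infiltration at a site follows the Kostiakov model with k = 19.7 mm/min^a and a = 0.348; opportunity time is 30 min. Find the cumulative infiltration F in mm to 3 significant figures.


Approach: apply the Kostiakov infiltration equation, F = k*t^a.
F = 19.7 * 30^0.348 = 64.3 mm
Therefore the cumulative infiltration F = 64.3 mm.


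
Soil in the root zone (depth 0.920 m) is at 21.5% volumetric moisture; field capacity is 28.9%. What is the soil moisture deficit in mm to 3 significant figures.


Approach: apply the soil moisture deficit relation, SMD = (FC - theta)/100 * depth * 1000.
SMD = (28.9 - 21.5)/100 * 0.920 * 1000 = 68.1 mm
Therefore the soil moisture deficit = 68.1 mm.


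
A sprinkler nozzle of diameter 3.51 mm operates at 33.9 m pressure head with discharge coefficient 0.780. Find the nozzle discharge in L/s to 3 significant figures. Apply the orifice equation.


Approach: apply the orifice equation, Q = Cd*A*sqrt(2*g*h), A = pi*(d/2)^2.
A = pi*(3.51e-3/2)^2 = 9.6762e-06 m^2
Q = 0.780 * 9.6762e-06 * sqrt(2*9.81*33.9) * 1000 = 0.195 L/s
Therefore the nozzle discharge = 0.195 L/s.


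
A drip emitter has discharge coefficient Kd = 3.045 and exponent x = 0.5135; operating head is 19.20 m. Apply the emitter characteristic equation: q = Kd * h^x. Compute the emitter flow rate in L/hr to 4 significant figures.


q = 3.045 * 19.20^0.5135 = 13.89 L/hr
Therefore the emitter flow rate = 13.89 L/hr.


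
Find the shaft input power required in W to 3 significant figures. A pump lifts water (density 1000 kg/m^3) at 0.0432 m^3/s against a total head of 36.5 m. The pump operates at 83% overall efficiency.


Approach: apply hydraulic power then efficiency conversion, P = rho*g*Q*H; P_in = P/eta.
Step 1 — hydraulic power (P = rho*g*Q*H):
  P = 1000 * 9.81 * 0.0432 * 36.5 = 15468 W
Step 2 — input power: P_in = P/eta = 15468 / 0.83 = 18600 W
Therefore the shaft input power required = 18600 W.


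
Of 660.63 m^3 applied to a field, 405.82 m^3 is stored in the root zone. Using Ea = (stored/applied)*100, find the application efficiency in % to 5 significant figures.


Ea = (405.82/660.63)*100 = 61.429 %
Therefore the application efficiency = 61.429 %.


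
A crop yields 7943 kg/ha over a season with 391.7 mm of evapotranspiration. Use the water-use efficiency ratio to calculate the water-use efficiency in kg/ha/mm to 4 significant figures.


Approach: apply the water-use efficiency ratio, WUE = yield/ET.
WUE = 7943 / 391.7 = 20.28 kg/ha/mm
Therefore the water-use efficiency = 20.28 kg/ha/mm.


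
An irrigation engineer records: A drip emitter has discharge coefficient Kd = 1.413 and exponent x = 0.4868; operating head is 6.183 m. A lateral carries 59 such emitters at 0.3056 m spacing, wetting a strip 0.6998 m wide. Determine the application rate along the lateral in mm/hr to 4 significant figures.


Approach: apply the emitter equation with a lateral mass balance, q = Kd*h^x; Q = n*q; rate = Q/(n*spacing*width).
Step 1 — single emitter flow (q = Kd*h^x):
  q = 1.413 * 6.183^0.4868 = 3.43003 L/hr
Step 2 — total lateral flow: Q = 59 * 3.43003 = 202.372 L/hr
Step 3 — wetted area: A = 59 * 0.3056 * 0.6998 = 12.6177 m^2
Step 4 — application rate: Q/A = 202.372/12.6177 = 16.04 mm/hr
Therefore the application rate along the lateral = 16.04 mm/hr.


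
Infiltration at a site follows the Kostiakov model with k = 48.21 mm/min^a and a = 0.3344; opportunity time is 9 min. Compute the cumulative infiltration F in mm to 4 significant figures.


Approach: apply the Kostiakov infiltration equation, F = k*t^a.
F = 48.21 * 9^0.3344 = 100.5 mm
Therefore the cumulative infiltration F = 100.5 mm.


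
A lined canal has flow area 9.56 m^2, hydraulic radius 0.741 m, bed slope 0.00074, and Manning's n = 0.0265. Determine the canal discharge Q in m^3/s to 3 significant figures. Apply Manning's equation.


Approach: apply Manning's equation, Q = (1/n)*A*R^(2/3)*S^(1/2).
Q = (1/0.0265) * 9.56 * 0.741^(2/3) * 0.00074^(1/2) = 8.04 m^3/s
Therefore the canal discharge Q = 8.04 m^3/s.


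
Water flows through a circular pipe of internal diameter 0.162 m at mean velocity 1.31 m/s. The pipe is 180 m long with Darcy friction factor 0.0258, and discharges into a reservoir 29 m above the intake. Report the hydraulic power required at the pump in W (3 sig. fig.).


Approach: apply continuity + Darcy-Weisbach + hydraulic power, Q = A*v; hf = f*(L/D)*(v^2/(2g)); H = static + hf; P = rho*g*Q*H.
Step 1 — flow rate (continuity, Q = A*v):
  A = pi*(0.162/2)^2 = 0.020612 m^2
  Q = 0.020612 * 1.31 = 0.027002 m^3/s
Step 2 — friction head loss (Darcy-Weisbach):
  hf = 0.0258 * (180/0.162) * (1.31^2 / (2*9.81))
  hf = 2.5074 m
Step 3 — total head: H = 29 + 2.5074 = 31.507 m
Step 4 — hydraulic power (P = rho*g*Q*H):
  P = 1000 * 9.81 * 0.027002 * 31.507 = 8350 W
Therefore the hydraulic power required at the pump = 8350 W.


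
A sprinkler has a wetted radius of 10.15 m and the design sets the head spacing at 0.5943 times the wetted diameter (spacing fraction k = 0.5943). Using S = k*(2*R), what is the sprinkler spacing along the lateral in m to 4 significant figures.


S = 0.5943 * (2 * 10.15) = 12.06 m
Therefore the sprinkler spacing along the lateral = 12.06 m.


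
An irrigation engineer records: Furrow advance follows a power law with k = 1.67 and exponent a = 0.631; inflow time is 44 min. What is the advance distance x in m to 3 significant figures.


Approach: apply the power-law advance function, x = k*t^a.
x = 1.67 * 44^0.631 = 18.2 m
Therefore the advance distance x = 18.2 m.


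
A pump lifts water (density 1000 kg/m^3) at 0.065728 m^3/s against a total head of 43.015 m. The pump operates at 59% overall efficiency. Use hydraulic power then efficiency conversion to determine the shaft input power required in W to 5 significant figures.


Approach: apply hydraulic power then efficiency conversion, P = rho*g*Q*H; P_in = P/eta.
Step 1 — hydraulic power (P = rho*g*Q*H):
  P = 1000 * 9.81 * 0.065728 * 43.015 = 27735.71 W
Step 2 — input power: P_in = P/eta = 27735.71 / 0.59 = 47010 W
Therefore the shaft input power required = 47010 W.


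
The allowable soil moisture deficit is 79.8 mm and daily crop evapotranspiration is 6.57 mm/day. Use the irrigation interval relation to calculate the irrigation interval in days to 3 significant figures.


Approach: apply the irrigation interval relation, interval = SMD / ETc.
interval = 79.8 / 6.57 = 12.1 days
Therefore the irrigation interval = 12.1 days.


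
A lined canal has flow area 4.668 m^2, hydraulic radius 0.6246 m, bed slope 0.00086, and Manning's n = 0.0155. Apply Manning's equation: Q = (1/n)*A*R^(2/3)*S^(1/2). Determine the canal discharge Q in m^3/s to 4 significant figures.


Q = (1/0.0155) * 4.668 * 0.6246^(2/3) * 0.00086^(1/2) = 6.453 m^3/s
Therefore the canal discharge Q = 6.453 m^3/s.


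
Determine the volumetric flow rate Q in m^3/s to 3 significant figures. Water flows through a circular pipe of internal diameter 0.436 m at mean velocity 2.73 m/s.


Approach: apply the continuity equation for pipe flow, Q = A * v with A = pi*(D/2)^2.
A = pi*(0.436/2)^2 = 0.14930 m^2
Q = 0.14930 * 2.73 = 0.408 m^3/s
Therefore the volumetric flow rate Q = 0.408 m^3/s.


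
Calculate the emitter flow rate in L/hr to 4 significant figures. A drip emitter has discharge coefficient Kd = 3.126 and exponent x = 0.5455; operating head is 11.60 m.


Approach: apply the emitter characteristic equation, q = Kd * h^x.
q = 3.126 * 11.60^0.5455 = 11.90 L/hr
Therefore the emitter flow rate = 11.90 L/hr.


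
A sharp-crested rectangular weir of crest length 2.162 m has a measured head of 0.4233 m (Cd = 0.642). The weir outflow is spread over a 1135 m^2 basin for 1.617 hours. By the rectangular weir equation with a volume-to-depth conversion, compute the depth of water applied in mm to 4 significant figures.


Approach: apply the rectangular weir equation with a volume-to-depth conversion, Q = (2/3)*Cd*L*sqrt(2g)*H^1.5; d = Q*t/A * 1000.
Step 1 — weir discharge:
  Q = (2/3)*0.642*2.162*sqrt(2*9.81)*0.4233^1.5 = 1.12881 m^3/s
Step 2 — volume: V = 1.12881 * 1.617*3600 = 6571.04 m^3
Step 3 — depth: d = V/A * 1000 = 6571.04/1135 * 1000 = 5789 mm
Therefore the depth of water applied = 5789 mm.


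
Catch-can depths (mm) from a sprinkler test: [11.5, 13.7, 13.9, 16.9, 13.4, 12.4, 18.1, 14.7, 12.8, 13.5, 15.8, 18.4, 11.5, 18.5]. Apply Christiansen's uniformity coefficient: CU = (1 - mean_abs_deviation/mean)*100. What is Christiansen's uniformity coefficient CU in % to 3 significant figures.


mean = 14.650 mm
mean |d_i - mean| = 2.0714 mm
CU = (1 - 2.0714/14.650)*100 = 85.9 %
Therefore Christiansen's uniformity coefficient CU = 85.9 %.


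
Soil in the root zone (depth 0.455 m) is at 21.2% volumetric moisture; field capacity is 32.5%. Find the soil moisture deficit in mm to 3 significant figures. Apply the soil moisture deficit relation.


Approach: apply the soil moisture deficit relation, SMD = (FC - theta)/100 * depth * 1000.
SMD = (32.5 - 21.2)/100 * 0.455 * 1000 = 51.4 mm
Therefore the soil moisture deficit = 51.4 mm.


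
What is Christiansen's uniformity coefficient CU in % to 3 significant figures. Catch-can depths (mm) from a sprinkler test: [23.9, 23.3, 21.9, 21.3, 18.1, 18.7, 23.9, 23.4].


Approach: apply Christiansen's uniformity coefficient, CU = (1 - mean_abs_deviation/mean)*100.
mean = 21.812 mm
mean |d_i - mean| = 1.8344 mm
CU = (1 - 1.8344/21.812)*100 = 91.6 %
Therefore Christiansen's uniformity coefficient CU = 91.6 %.


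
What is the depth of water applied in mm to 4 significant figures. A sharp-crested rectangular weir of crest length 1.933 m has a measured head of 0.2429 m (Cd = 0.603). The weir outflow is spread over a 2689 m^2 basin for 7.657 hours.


Approach: apply the rectangular weir equation with a volume-to-depth conversion, Q = (2/3)*Cd*L*sqrt(2g)*H^1.5; d = Q*t/A * 1000.
Step 1 — weir discharge:
  Q = (2/3)*0.603*1.933*sqrt(2*9.81)*0.2429^1.5 = 0.412049 m^3/s
Step 2 — volume: V = 0.412049 * 7.657*3600 = 11358.2 m^3
Step 3 — depth: d = V/A * 1000 = 11358.2/2689 * 1000 = 4224 mm
Therefore the depth of water applied = 4224 mm.


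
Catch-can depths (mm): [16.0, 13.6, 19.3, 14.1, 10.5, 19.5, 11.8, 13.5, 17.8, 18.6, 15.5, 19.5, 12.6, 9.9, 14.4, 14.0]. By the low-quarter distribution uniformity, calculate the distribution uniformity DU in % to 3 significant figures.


Approach: apply the low-quarter distribution uniformity, DU = (mean of lowest quarter of readings / overall mean)*100.
sorted lowest 4 of 16: [9.9, 10.5, 11.8, 12.6] -> mean = 11.200 mm
overall mean = 15.037 mm
DU = (11.200/15.037)*100 = 74.5 %
Therefore the distribution uniformity DU = 74.5 %.


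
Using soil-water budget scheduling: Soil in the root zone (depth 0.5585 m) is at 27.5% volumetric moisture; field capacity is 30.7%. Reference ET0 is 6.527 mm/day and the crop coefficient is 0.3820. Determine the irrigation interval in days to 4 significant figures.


Approach: apply soil-water budget scheduling, SMD = (FC-theta)/100*depth*1000; ETc = ET0*Kc; interval = SMD/ETc.
Step 1 — soil moisture deficit:
  SMD = (30.7 - 27.5)/100 * 0.5585 * 1000 = 17.8720 mm
Step 2 — daily crop ET (ETc = ET0*Kc):
  ETc = 6.527 * 0.3820 = 2.49331 mm/day
Step 3 — irrigation interval (SMD/ETc):
  interval = 17.8720 / 2.49331 = 7.168 days
Therefore the irrigation interval = 7.168 days.


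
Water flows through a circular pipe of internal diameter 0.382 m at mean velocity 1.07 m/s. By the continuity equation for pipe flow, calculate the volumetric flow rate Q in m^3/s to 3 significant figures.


Approach: apply the continuity equation for pipe flow, Q = A * v with A = pi*(D/2)^2.
A = pi*(0.382/2)^2 = 0.11461 m^2
Q = 0.11461 * 1.07 = 0.123 m^3/s
Therefore the volumetric flow rate Q = 0.123 m^3/s.


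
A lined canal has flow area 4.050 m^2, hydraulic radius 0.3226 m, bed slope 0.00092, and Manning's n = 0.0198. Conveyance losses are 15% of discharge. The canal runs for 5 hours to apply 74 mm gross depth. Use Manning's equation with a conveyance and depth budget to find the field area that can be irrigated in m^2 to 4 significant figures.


Approach: apply Manning's equation with a conveyance and depth budget, Q = (1/n)*A*R^(2/3)*S^(1/2); Q_field = Q*(1-loss); Area = Q_field*t/(d/1000).
Step 1 — canal discharge (Manning's equation):
  Q = (1/0.0198) * 4.050 * 0.3226^(2/3) * 0.00092^(1/2) = 2.91828 m^3/s
Step 2 — delivered flow: Q_field = 2.91828*(1 - 15/100) = 2.48054 m^3/s
Step 3 — volume delivered: V = 2.48054 * 5*3600 = 44649.7 m^3
Step 4 — area served: A = V / (depth/1000) = 44649.7 / 0.074 = 603400 m^2
Therefore the field area that can be irrigated = 603400 m^2.


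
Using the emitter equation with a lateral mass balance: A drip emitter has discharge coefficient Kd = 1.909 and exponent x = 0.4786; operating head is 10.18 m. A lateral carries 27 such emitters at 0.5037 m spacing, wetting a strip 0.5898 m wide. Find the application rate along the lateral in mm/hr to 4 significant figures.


Approach: apply the emitter equation with a lateral mass balance, q = Kd*h^x; Q = n*q; rate = Q/(n*spacing*width).
Step 1 — single emitter flow (q = Kd*h^x):
  q = 1.909 * 10.18^0.4786 = 5.79581 L/hr
Step 2 — total lateral flow: Q = 27 * 5.79581 = 156.487 L/hr
Step 3 — wetted area: A = 27 * 0.5037 * 0.5898 = 8.02122 m^2
Step 4 — application rate: Q/A = 156.487/8.02122 = 19.51 mm/hr
Therefore the application rate along the lateral = 19.51 mm/hr.


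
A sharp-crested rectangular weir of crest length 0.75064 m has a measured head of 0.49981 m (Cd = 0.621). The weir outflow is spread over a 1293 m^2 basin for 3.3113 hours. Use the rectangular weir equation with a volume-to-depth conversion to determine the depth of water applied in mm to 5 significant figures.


Approach: apply the rectangular weir equation with a volume-to-depth conversion, Q = (2/3)*Cd*L*sqrt(2g)*H^1.5; d = Q*t/A * 1000.
Step 1 — weir discharge:
  Q = (2/3)*0.621*0.75064*sqrt(2*9.81)*0.49981^1.5 = 0.4863948 m^3/s
Step 2 — volume: V = 0.4863948 * 3.3113*3600 = 5798.157 m^3
Step 3 — depth: d = V/A * 1000 = 5798.157/1293 * 1000 = 4484.3 mm
Therefore the depth of water applied = 4484.3 mm.


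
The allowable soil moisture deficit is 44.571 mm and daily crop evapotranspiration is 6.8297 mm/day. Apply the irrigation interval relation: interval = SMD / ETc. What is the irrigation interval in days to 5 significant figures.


interval = 44.571 / 6.8297 = 6.5261 days
Therefore the irrigation interval = 6.5261 days.


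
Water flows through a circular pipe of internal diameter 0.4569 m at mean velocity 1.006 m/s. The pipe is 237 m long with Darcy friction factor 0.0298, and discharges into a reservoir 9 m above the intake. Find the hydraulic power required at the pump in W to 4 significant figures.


Approach: apply continuity + Darcy-Weisbach + hydraulic power, Q = A*v; hf = f*(L/D)*(v^2/(2g)); H = static + hf; P = rho*g*Q*H.
Step 1 — flow rate (continuity, Q = A*v):
  A = pi*(0.4569/2)^2 = 0.163958 m^2
  Q = 0.163958 * 1.006 = 0.164942 m^3/s
Step 2 — friction head loss (Darcy-Weisbach):
  hf = 0.0298 * (237/0.4569) * (1.006^2 / (2*9.81))
  hf = 0.797334 m
Step 3 — total head: H = 9 + 0.797334 = 9.79733 m
Step 4 — hydraulic power (P = rho*g*Q*H):
  P = 1000 * 9.81 * 0.164942 * 9.79733 = 15850 W
Therefore the hydraulic power required at the pump = 15850 W.


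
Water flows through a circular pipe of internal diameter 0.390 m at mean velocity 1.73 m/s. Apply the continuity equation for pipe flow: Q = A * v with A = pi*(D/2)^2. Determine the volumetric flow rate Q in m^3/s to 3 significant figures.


A = pi*(0.390/2)^2 = 0.11946 m^2
Q = 0.11946 * 1.73 = 0.207 m^3/s
Therefore the volumetric flow rate Q = 0.207 m^3/s.


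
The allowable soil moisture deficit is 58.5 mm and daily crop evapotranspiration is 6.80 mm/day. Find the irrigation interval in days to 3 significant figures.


Approach: apply the irrigation interval relation, interval = SMD / ETc.
interval = 58.5 / 6.80 = 8.60 days
Therefore the irrigation interval = 8.60 days.


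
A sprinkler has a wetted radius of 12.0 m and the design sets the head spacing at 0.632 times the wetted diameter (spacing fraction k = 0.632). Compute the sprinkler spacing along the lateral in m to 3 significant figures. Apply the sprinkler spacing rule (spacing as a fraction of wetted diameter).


Approach: apply the sprinkler spacing rule (spacing as a fraction of wetted diameter), S = k*(2*R).
S = 0.632 * (2 * 12.0) = 15.2 m
Therefore the sprinkler spacing along the lateral = 15.2 m.


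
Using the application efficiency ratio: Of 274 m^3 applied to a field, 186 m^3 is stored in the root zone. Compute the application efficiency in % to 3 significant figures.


Approach: apply the application efficiency ratio, Ea = (stored/applied)*100.
Ea = (186/274)*100 = 67.9 %
Therefore the application efficiency = 67.9 %.


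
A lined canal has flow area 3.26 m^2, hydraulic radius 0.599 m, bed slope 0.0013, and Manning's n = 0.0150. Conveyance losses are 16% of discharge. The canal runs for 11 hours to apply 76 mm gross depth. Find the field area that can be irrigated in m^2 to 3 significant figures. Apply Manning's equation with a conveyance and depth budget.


Approach: apply Manning's equation with a conveyance and depth budget, Q = (1/n)*A*R^(2/3)*S^(1/2); Q_field = Q*(1-loss); Area = Q_field*t/(d/1000).
Step 1 — canal discharge (Manning's equation):
  Q = (1/0.0150) * 3.26 * 0.599^(2/3) * 0.0013^(1/2) = 5.5682 m^3/s
Step 2 — delivered flow: Q_field = 5.5682*(1 - 16/100) = 4.6773 m^3/s
Step 3 — volume delivered: V = 4.6773 * 11*3600 = 185220 m^3
Step 4 — area served: A = V / (depth/1000) = 185220 / 0.076 = 2440000 m^2
Therefore the field area that can be irrigated = 2440000 m^2.


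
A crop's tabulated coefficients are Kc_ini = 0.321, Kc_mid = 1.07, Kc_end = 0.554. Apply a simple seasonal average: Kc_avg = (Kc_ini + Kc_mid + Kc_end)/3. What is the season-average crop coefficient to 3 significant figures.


Kc_avg = (0.321 + 1.07 + 0.554)/3 = 0.648
Therefore the season-average crop coefficient = 0.648.


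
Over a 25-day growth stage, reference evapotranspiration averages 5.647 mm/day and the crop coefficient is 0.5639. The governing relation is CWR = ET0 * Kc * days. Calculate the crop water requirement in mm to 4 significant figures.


CWR = 5.647 * 0.5639 * 25 = 79.61 mm
Therefore the crop water requirement = 79.61 mm.


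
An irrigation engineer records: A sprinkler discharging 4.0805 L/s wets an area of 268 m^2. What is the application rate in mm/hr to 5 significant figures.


Approach: apply the application rate relation, rate = (Q/A)*3600.
rate = (4.0805 / 268) * 3600 = 54.813 mm/hr
Therefore the application rate = 54.813 mm/hr.


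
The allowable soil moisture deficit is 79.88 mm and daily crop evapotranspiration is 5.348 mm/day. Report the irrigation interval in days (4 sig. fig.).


Approach: apply the irrigation interval relation, interval = SMD / ETc.
interval = 79.88 / 5.348 = 14.94 days
Therefore the irrigation interval = 14.94 days.


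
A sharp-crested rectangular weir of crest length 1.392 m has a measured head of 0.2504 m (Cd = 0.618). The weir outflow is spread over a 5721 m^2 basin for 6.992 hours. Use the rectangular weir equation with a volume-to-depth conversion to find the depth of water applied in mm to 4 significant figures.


Approach: apply the rectangular weir equation with a volume-to-depth conversion, Q = (2/3)*Cd*L*sqrt(2g)*H^1.5; d = Q*t/A * 1000.
Step 1 — weir discharge:
  Q = (2/3)*0.618*1.392*sqrt(2*9.81)*0.2504^1.5 = 0.318301 m^3/s
Step 2 — volume: V = 0.318301 * 6.992*3600 = 8012.01 m^3
Step 3 — depth: d = V/A * 1000 = 8012.01/5721 * 1000 = 1400 mm
Therefore the depth of water applied = 1400 mm.


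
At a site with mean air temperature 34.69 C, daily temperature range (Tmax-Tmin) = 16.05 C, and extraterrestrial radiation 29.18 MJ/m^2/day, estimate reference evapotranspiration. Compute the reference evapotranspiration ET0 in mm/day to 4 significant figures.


Approach: apply the Hargreaves-Samani method, ET0 = 0.0023*(Tmean+17.8)*sqrt(Tmax-Tmin)*0.408*Ra.
ET0 = 0.0023*(34.69+17.8)*sqrt(16.05)*0.408*29.18 = 5.758 mm/day
Therefore the reference evapotranspiration ET0 = 5.758 mm/day.


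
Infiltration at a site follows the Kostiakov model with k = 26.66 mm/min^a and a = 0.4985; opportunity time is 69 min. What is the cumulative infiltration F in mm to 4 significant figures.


Approach: apply the Kostiakov infiltration equation, F = k*t^a.
F = 26.66 * 69^0.4985 = 220.1 mm
Therefore the cumulative infiltration F = 220.1 mm.


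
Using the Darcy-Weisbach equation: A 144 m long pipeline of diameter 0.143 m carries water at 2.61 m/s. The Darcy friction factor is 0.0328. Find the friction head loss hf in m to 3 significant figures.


Approach: apply the Darcy-Weisbach equation, hf = f*(L/D)*(v^2/(2g)).
hf = 0.0328 * (144/0.143) * (2.61^2 / (2*9.81))
hf = 11.5 m
Therefore the friction head loss hf = 11.5 m.


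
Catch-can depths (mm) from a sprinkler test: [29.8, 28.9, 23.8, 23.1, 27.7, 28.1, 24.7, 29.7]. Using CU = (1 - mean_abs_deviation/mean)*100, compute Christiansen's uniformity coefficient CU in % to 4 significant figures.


mean = 26.9750 mm
mean |d_i - mean| = 2.33125 mm
CU = (1 - 2.33125/26.9750)*100 = 91.36 %
Therefore Christiansen's uniformity coefficient CU = 91.36 %.


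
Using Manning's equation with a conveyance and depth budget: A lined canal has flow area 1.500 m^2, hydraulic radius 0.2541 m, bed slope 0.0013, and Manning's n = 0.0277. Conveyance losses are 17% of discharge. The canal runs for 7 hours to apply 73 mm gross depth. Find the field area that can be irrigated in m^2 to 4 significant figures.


Approach: apply Manning's equation with a conveyance and depth budget, Q = (1/n)*A*R^(2/3)*S^(1/2); Q_field = Q*(1-loss); Area = Q_field*t/(d/1000).
Step 1 — canal discharge (Manning's equation):
  Q = (1/0.0277) * 1.500 * 0.2541^(2/3) * 0.0013^(1/2) = 0.783285 m^3/s
Step 2 — delivered flow: Q_field = 0.783285*(1 - 17/100) = 0.650126 m^3/s
Step 3 — volume delivered: V = 0.650126 * 7*3600 = 16383.2 m^3
Step 4 — area served: A = V / (depth/1000) = 16383.2 / 0.073 = 224400 m^2
Therefore the field area that can be irrigated = 224400 m^2.


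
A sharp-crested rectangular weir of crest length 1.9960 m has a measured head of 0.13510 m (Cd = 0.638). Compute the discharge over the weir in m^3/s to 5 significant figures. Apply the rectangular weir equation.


Approach: apply the rectangular weir equation, Q = (2/3)*Cd*L*sqrt(2g)*H^1.5.
Q = (2/3)*0.638*1.9960*sqrt(2*9.81)*0.13510^1.5 = 0.18673 m^3/s
Therefore the discharge over the weir = 0.18673 m^3/s.


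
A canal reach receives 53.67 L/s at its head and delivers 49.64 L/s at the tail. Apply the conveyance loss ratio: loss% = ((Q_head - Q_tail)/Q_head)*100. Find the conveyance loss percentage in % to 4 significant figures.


loss = ((53.67 - 49.64)/53.67)*100 = 7.509 %
Therefore the conveyance loss percentage = 7.509 %.


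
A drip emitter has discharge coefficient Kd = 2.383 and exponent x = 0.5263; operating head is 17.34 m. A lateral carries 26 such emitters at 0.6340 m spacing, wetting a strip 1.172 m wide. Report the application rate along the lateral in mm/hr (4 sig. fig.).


Approach: apply the emitter equation with a lateral mass balance, q = Kd*h^x; Q = n*q; rate = Q/(n*spacing*width).
Step 1 — single emitter flow (q = Kd*h^x):
  q = 2.383 * 17.34^0.5263 = 10.6963 L/hr
Step 2 — total lateral flow: Q = 26 * 10.6963 = 278.105 L/hr
Step 3 — wetted area: A = 26 * 0.6340 * 1.172 = 19.3192 m^2
Step 4 — application rate: Q/A = 278.105/19.3192 = 14.40 mm/hr
Therefore the application rate along the lateral = 14.40 mm/hr.


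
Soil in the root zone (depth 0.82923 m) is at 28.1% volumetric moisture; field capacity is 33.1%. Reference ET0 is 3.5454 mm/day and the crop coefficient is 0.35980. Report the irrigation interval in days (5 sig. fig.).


Approach: apply soil-water budget scheduling, SMD = (FC-theta)/100*depth*1000; ETc = ET0*Kc; interval = SMD/ETc.
Step 1 — soil moisture deficit:
  SMD = (33.1 - 28.1)/100 * 0.82923 * 1000 = 41.46150 mm
Step 2 — daily crop ET (ETc = ET0*Kc):
  ETc = 3.5454 * 0.35980 = 1.275635 mm/day
Step 3 — irrigation interval (SMD/ETc):
  interval = 41.46150 / 1.275635 = 32.503 days
Therefore the irrigation interval = 32.503 days.


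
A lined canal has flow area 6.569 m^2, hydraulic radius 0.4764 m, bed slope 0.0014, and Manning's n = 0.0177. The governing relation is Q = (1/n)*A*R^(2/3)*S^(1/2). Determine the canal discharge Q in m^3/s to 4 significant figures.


Q = (1/0.0177) * 6.569 * 0.4764^(2/3) * 0.0014^(1/2) = 8.470 m^3/s
Therefore the canal discharge Q = 8.470 m^3/s.


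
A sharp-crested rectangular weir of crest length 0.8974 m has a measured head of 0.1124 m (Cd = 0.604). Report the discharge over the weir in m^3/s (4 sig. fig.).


Approach: apply the rectangular weir equation, Q = (2/3)*Cd*L*sqrt(2g)*H^1.5.
Q = (2/3)*0.604*0.8974*sqrt(2*9.81)*0.1124^1.5 = 0.06032 m^3/s
Therefore the discharge over the weir = 0.06032 m^3/s.


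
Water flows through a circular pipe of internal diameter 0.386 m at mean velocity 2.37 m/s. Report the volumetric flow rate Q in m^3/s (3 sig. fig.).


Approach: apply the continuity equation for pipe flow, Q = A * v with A = pi*(D/2)^2.
A = pi*(0.386/2)^2 = 0.11702 m^2
Q = 0.11702 * 2.37 = 0.277 m^3/s
Therefore the volumetric flow rate Q = 0.277 m^3/s.


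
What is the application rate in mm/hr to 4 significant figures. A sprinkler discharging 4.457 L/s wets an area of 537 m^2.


Approach: apply the application rate relation, rate = (Q/A)*3600.
rate = (4.457 / 537) * 3600 = 29.88 mm/hr
Therefore the application rate = 29.88 mm/hr.


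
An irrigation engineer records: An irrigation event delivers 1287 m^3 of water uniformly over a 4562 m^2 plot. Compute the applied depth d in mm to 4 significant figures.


Approach: apply depth from volume over area, d = (V/A)*1000.
d = (1287 / 4562) * 1000 = 282.1 mm
Therefore the applied depth d = 282.1 mm.


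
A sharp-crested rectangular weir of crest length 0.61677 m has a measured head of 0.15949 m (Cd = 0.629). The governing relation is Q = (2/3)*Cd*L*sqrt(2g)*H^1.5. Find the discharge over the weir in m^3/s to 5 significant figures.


Q = (2/3)*0.629*0.61677*sqrt(2*9.81)*0.15949^1.5 = 0.072968 m^3/s
Therefore the discharge over the weir = 0.072968 m^3/s.


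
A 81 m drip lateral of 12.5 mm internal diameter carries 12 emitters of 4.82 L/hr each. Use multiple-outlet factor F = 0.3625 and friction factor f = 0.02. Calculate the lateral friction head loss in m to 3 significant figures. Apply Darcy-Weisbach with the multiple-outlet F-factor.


Approach: apply Darcy-Weisbach with the multiple-outlet F-factor, Q = n*q/(3600*1000) m^3/s; v = Q/A; hf = F*f*(L/D)*(v^2/(2g)).
Q = 12*4.82/(3600*1000) = 1.6067e-05 m^3/s
A = pi*(12.5e-3/2)^2 = 1.2272e-04 m^2, so v = Q/A = 0.13092 m/s
hf = 0.3625*0.02*(81/0.0125)*(0.13092^2/(2*9.81)) = 0.0410 m
Therefore the lateral friction head loss = 0.0410 m.


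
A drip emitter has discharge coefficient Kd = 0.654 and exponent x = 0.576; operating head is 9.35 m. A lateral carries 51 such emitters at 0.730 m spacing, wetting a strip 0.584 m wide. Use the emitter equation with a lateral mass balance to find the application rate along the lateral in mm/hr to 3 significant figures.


Approach: apply the emitter equation with a lateral mass balance, q = Kd*h^x; Q = n*q; rate = Q/(n*spacing*width).
Step 1 — single emitter flow (q = Kd*h^x):
  q = 0.654 * 9.35^0.576 = 2.3701 L/hr
Step 2 — total lateral flow: Q = 51 * 2.3701 = 120.87 L/hr
Step 3 — wetted area: A = 51 * 0.730 * 0.584 = 21.742 m^2
Step 4 — application rate: Q/A = 120.87/21.742 = 5.56 mm/hr
Therefore the application rate along the lateral = 5.56 mm/hr.


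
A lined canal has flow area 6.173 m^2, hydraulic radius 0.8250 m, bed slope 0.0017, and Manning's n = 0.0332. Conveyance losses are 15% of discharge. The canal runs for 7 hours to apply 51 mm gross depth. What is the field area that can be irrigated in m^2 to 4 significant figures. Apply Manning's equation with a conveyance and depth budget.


Approach: apply Manning's equation with a conveyance and depth budget, Q = (1/n)*A*R^(2/3)*S^(1/2); Q_field = Q*(1-loss); Area = Q_field*t/(d/1000).
Step 1 — canal discharge (Manning's equation):
  Q = (1/0.0332) * 6.173 * 0.8250^(2/3) * 0.0017^(1/2) = 6.74350 m^3/s
Step 2 — delivered flow: Q_field = 6.74350*(1 - 15/100) = 5.73197 m^3/s
Step 3 — volume delivered: V = 5.73197 * 7*3600 = 144446 m^3
Step 4 — area served: A = V / (depth/1000) = 144446 / 0.051 = 2832000 m^2
Therefore the field area that can be irrigated = 2832000 m^2.


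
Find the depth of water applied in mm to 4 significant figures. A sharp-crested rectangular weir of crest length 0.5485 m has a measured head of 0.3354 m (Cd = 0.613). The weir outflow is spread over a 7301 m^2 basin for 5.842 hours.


Approach: apply the rectangular weir equation with a volume-to-depth conversion, Q = (2/3)*Cd*L*sqrt(2g)*H^1.5; d = Q*t/A * 1000.
Step 1 — weir discharge:
  Q = (2/3)*0.613*0.5485*sqrt(2*9.81)*0.3354^1.5 = 0.192859 m^3/s
Step 2 — volume: V = 0.192859 * 5.842*3600 = 4056.06 m^3
Step 3 — depth: d = V/A * 1000 = 4056.06/7301 * 1000 = 555.5 mm
Therefore the depth of water applied = 555.5 mm.


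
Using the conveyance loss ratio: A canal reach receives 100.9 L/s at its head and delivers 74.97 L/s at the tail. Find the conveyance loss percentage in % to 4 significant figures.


Approach: apply the conveyance loss ratio, loss% = ((Q_head - Q_tail)/Q_head)*100.
loss = ((100.9 - 74.97)/100.9)*100 = 25.70 %
Therefore the conveyance loss percentage = 25.70 %.


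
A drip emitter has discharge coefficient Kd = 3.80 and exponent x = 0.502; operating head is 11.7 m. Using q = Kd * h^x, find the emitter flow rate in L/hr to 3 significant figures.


q = 3.80 * 11.7^0.502 = 13.1 L/hr
Therefore the emitter flow rate = 13.1 L/hr.


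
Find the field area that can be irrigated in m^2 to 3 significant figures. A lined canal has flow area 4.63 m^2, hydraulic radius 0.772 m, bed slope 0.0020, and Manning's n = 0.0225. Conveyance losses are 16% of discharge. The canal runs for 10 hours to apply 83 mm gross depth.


Approach: apply Manning's equation with a conveyance and depth budget, Q = (1/n)*A*R^(2/3)*S^(1/2); Q_field = Q*(1-loss); Area = Q_field*t/(d/1000).
Step 1 — canal discharge (Manning's equation):
  Q = (1/0.0225) * 4.63 * 0.772^(2/3) * 0.0020^(1/2) = 7.7445 m^3/s
Step 2 — delivered flow: Q_field = 7.7445*(1 - 16/100) = 6.5054 m^3/s
Step 3 — volume delivered: V = 6.5054 * 10*3600 = 234190 m^3
Step 4 — area served: A = V / (depth/1000) = 234190 / 0.083 = 2820000 m^2
Therefore the field area that can be irrigated = 2820000 m^2.


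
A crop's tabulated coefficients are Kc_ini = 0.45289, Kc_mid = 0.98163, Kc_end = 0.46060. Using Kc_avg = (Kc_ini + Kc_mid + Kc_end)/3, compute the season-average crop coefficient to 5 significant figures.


Kc_avg = (0.45289 + 0.98163 + 0.46060)/3 = 0.63171
Therefore the season-average crop coefficient = 0.63171.


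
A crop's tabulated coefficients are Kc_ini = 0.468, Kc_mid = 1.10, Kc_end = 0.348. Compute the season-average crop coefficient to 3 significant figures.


Approach: apply a simple seasonal average, Kc_avg = (Kc_ini + Kc_mid + Kc_end)/3.
Kc_avg = (0.468 + 1.10 + 0.348)/3 = 0.639
Therefore the season-average crop coefficient = 0.639.


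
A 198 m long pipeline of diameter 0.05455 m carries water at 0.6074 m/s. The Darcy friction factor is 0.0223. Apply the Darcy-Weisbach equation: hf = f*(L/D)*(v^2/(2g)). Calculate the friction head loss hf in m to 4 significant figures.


hf = 0.0223 * (198/0.05455) * (0.6074^2 / (2*9.81))
hf = 1.522 m
Therefore the friction head loss hf = 1.522 m.


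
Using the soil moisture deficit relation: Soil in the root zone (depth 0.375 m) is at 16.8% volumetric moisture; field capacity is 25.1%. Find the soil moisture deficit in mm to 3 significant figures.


Approach: apply the soil moisture deficit relation, SMD = (FC - theta)/100 * depth * 1000.
SMD = (25.1 - 16.8)/100 * 0.375 * 1000 = 31.1 mm
Therefore the soil moisture deficit = 31.1 mm.


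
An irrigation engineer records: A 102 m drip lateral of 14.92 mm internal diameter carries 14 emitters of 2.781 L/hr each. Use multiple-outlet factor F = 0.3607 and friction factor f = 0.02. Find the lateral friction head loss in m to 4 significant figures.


Approach: apply Darcy-Weisbach with the multiple-outlet F-factor, Q = n*q/(3600*1000) m^3/s; v = Q/A; hf = F*f*(L/D)*(v^2/(2g)).
Q = 14*2.781/(3600*1000) = 1.08150e-05 m^3/s
A = pi*(14.92e-3/2)^2 = 1.74835e-04 m^2, so v = Q/A = 0.0618584 m/s
hf = 0.3607*0.02*(102/0.01492)*(0.0618584^2/(2*9.81)) = 0.009618 m
Therefore the lateral friction head loss = 0.009618 m.


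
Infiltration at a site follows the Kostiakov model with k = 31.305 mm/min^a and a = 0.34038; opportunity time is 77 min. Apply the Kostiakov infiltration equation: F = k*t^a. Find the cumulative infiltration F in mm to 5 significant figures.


F = 31.305 * 77^0.34038 = 137.32 mm
Therefore the cumulative infiltration F = 137.32 mm.


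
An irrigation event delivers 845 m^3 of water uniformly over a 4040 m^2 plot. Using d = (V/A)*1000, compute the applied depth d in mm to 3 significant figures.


d = (845 / 4040) * 1000 = 209 mm
Therefore the applied depth d = 209 mm.


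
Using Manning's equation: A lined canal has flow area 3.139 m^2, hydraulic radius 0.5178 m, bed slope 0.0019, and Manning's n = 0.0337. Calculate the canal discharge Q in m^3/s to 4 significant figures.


Approach: apply Manning's equation, Q = (1/n)*A*R^(2/3)*S^(1/2).
Q = (1/0.0337) * 3.139 * 0.5178^(2/3) * 0.0019^(1/2) = 2.618 m^3/s
Therefore the canal discharge Q = 2.618 m^3/s.


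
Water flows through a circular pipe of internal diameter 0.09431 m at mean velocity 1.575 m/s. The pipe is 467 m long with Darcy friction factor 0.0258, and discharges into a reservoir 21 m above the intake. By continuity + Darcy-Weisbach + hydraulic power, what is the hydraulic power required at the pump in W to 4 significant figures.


Approach: apply continuity + Darcy-Weisbach + hydraulic power, Q = A*v; hf = f*(L/D)*(v^2/(2g)); H = static + hf; P = rho*g*Q*H.
Step 1 — flow rate (continuity, Q = A*v):
  A = pi*(0.09431/2)^2 = 0.00698563 m^2
  Q = 0.00698563 * 1.575 = 0.0110024 m^3/s
Step 2 — friction head loss (Darcy-Weisbach):
  hf = 0.0258 * (467/0.09431) * (1.575^2 / (2*9.81))
  hf = 16.1525 m
Step 3 — total head: H = 21 + 16.1525 = 37.1525 m
Step 4 — hydraulic power (P = rho*g*Q*H):
  P = 1000 * 9.81 * 0.0110024 * 37.1525 = 4010 W
Therefore the hydraulic power required at the pump = 4010 W.


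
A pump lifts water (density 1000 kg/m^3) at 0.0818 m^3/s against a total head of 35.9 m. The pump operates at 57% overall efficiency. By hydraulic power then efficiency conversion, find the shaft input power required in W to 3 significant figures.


Approach: apply hydraulic power then efficiency conversion, P = rho*g*Q*H; P_in = P/eta.
Step 1 — hydraulic power (P = rho*g*Q*H):
  P = 1000 * 9.81 * 0.0818 * 35.9 = 28808 W
Step 2 — input power: P_in = P/eta = 28808 / 0.57 = 50500 W
Therefore the shaft input power required = 50500 W.


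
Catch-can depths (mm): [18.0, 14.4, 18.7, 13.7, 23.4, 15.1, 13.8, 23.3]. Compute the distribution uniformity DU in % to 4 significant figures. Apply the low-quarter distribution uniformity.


Approach: apply the low-quarter distribution uniformity, DU = (mean of lowest quarter of readings / overall mean)*100.
sorted lowest 2 of 8: [13.7, 13.8] -> mean = 13.7500 mm
overall mean = 17.5500 mm
DU = (13.7500/17.5500)*100 = 78.35 %
Therefore the distribution uniformity DU = 78.35 %.


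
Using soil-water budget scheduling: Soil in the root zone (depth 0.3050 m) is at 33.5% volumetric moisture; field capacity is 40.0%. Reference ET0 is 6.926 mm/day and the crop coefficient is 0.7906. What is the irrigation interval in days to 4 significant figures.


Approach: apply soil-water budget scheduling, SMD = (FC-theta)/100*depth*1000; ETc = ET0*Kc; interval = SMD/ETc.
Step 1 — soil moisture deficit:
  SMD = (40.0 - 33.5)/100 * 0.3050 * 1000 = 19.8250 mm
Step 2 — daily crop ET (ETc = ET0*Kc):
  ETc = 6.926 * 0.7906 = 5.47570 mm/day
Step 3 — irrigation interval (SMD/ETc):
  interval = 19.8250 / 5.47570 = 3.621 days
Therefore the irrigation interval = 3.621 days.


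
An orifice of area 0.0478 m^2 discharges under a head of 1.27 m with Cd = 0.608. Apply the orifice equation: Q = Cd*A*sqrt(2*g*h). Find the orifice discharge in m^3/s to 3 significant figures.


Q = 0.608 * 0.0478 * sqrt(2*9.81*1.27) = 0.145 m^3/s
Therefore the orifice discharge = 0.145 m^3/s.


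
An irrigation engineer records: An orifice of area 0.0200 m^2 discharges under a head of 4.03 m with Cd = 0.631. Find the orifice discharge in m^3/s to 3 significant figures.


Approach: apply the orifice equation, Q = Cd*A*sqrt(2*g*h).
Q = 0.631 * 0.0200 * sqrt(2*9.81*4.03) = 0.112 m^3/s
Therefore the orifice discharge = 0.112 m^3/s.


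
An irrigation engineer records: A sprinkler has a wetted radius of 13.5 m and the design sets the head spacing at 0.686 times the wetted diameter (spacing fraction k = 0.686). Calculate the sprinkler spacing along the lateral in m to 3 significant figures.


Approach: apply the sprinkler spacing rule (spacing as a fraction of wetted diameter), S = k*(2*R).
S = 0.686 * (2 * 13.5) = 18.5 m
Therefore the sprinkler spacing along the lateral = 18.5 m.


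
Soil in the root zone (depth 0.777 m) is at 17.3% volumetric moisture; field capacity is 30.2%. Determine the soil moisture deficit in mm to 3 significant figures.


Approach: apply the soil moisture deficit relation, SMD = (FC - theta)/100 * depth * 1000.
SMD = (30.2 - 17.3)/100 * 0.777 * 1000 = 100 mm
Therefore the soil moisture deficit = 100 mm.


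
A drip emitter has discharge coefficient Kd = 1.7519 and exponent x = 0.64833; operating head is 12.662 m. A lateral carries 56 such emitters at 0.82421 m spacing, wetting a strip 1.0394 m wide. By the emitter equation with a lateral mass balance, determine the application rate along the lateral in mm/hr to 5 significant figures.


Approach: apply the emitter equation with a lateral mass balance, q = Kd*h^x; Q = n*q; rate = Q/(n*spacing*width).
Step 1 — single emitter flow (q = Kd*h^x):
  q = 1.7519 * 12.662^0.64833 = 9.084366 L/hr
Step 2 — total lateral flow: Q = 56 * 9.084366 = 508.7245 L/hr
Step 3 — wetted area: A = 56 * 0.82421 * 1.0394 = 47.97430 m^2
Step 4 — application rate: Q/A = 508.7245/47.97430 = 10.604 mm/hr
Therefore the application rate along the lateral = 10.604 mm/hr.


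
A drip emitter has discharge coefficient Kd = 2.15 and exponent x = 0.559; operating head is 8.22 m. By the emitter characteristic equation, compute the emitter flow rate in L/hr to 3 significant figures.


Approach: apply the emitter characteristic equation, q = Kd * h^x.
q = 2.15 * 8.22^0.559 = 6.98 L/hr
Therefore the emitter flow rate = 6.98 L/hr.
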